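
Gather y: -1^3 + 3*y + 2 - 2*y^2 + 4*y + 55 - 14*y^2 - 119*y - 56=-16*y^2 - 112*y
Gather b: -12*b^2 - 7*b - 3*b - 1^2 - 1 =-12*b^2 - 10*b - 2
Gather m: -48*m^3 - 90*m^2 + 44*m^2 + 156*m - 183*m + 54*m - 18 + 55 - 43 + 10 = -48*m^3 - 46*m^2 + 27*m + 4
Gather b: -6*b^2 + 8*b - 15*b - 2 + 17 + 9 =-6*b^2 - 7*b + 24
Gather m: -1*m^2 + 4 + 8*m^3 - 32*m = 8*m^3 - m^2 - 32*m + 4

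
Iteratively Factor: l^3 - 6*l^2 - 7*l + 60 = (l - 5)*(l^2 - l - 12) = (l - 5)*(l + 3)*(l - 4)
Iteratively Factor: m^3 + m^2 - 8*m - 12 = (m + 2)*(m^2 - m - 6) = (m - 3)*(m + 2)*(m + 2)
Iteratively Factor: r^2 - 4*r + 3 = (r - 1)*(r - 3)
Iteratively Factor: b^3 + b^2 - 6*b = (b + 3)*(b^2 - 2*b) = b*(b + 3)*(b - 2)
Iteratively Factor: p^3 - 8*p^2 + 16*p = (p - 4)*(p^2 - 4*p) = (p - 4)^2*(p)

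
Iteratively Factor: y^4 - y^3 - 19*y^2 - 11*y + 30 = (y - 5)*(y^3 + 4*y^2 + y - 6) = (y - 5)*(y - 1)*(y^2 + 5*y + 6) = (y - 5)*(y - 1)*(y + 2)*(y + 3)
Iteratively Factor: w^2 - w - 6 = (w - 3)*(w + 2)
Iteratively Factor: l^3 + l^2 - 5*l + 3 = (l - 1)*(l^2 + 2*l - 3) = (l - 1)^2*(l + 3)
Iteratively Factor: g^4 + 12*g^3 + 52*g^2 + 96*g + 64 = (g + 4)*(g^3 + 8*g^2 + 20*g + 16) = (g + 4)^2*(g^2 + 4*g + 4) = (g + 2)*(g + 4)^2*(g + 2)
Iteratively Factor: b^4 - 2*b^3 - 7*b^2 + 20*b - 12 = (b - 1)*(b^3 - b^2 - 8*b + 12) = (b - 1)*(b + 3)*(b^2 - 4*b + 4) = (b - 2)*(b - 1)*(b + 3)*(b - 2)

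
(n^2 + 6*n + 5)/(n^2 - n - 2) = (n + 5)/(n - 2)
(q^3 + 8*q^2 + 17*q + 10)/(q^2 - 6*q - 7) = (q^2 + 7*q + 10)/(q - 7)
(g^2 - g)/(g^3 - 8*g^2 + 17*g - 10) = g/(g^2 - 7*g + 10)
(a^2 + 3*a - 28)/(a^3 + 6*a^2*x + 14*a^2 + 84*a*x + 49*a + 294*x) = (a - 4)/(a^2 + 6*a*x + 7*a + 42*x)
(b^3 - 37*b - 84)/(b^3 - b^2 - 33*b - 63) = (b + 4)/(b + 3)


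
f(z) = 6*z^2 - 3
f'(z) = 12*z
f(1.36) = 8.10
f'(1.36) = 16.32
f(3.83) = 85.01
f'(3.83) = 45.96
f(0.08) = -2.96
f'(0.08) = 0.96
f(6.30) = 235.14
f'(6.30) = 75.60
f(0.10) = -2.94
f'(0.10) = 1.20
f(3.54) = 72.19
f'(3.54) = 42.48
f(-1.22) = 5.93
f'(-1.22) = -14.64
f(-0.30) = -2.46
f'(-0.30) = -3.60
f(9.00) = 483.00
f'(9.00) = 108.00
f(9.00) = 483.00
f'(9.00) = 108.00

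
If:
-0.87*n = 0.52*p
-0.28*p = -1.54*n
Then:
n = 0.00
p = 0.00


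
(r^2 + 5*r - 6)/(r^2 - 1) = (r + 6)/(r + 1)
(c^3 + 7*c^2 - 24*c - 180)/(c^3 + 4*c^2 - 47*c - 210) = (c^2 + c - 30)/(c^2 - 2*c - 35)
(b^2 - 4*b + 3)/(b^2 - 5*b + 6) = (b - 1)/(b - 2)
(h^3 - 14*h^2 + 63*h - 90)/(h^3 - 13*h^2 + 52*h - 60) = (h - 3)/(h - 2)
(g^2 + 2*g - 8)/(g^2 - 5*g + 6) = (g + 4)/(g - 3)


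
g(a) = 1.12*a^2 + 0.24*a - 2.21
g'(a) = 2.24*a + 0.24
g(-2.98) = 7.02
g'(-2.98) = -6.44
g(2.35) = 4.54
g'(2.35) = 5.50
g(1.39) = 0.29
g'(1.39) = 3.35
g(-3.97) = 14.49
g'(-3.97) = -8.65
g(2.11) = 3.28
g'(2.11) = 4.97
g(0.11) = -2.17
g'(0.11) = 0.49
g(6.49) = 46.52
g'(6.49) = 14.78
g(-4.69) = 21.30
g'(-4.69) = -10.27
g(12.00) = 161.95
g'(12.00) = 27.12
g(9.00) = 90.67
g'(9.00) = 20.40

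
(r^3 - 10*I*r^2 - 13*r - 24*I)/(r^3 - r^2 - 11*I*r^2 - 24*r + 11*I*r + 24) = (r + I)/(r - 1)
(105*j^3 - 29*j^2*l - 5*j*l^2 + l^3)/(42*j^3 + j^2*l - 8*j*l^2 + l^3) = (5*j + l)/(2*j + l)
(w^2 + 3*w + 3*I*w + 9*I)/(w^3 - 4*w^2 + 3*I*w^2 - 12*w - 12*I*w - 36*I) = (w + 3)/(w^2 - 4*w - 12)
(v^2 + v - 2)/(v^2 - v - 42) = (-v^2 - v + 2)/(-v^2 + v + 42)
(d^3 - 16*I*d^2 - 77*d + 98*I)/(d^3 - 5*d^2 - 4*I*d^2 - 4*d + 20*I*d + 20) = (d^2 - 14*I*d - 49)/(d^2 - d*(5 + 2*I) + 10*I)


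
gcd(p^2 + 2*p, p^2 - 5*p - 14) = p + 2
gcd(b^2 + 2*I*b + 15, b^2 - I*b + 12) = 1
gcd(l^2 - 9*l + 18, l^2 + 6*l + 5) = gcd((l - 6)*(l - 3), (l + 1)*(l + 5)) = 1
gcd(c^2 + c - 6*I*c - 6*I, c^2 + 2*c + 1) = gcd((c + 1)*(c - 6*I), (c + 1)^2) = c + 1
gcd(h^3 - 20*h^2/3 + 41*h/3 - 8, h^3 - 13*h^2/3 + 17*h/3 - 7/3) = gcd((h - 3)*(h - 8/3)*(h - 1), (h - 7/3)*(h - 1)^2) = h - 1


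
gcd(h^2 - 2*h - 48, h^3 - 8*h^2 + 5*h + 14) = 1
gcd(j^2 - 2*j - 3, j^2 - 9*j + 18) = j - 3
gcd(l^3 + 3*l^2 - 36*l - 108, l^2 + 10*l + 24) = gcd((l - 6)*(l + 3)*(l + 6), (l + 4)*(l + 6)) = l + 6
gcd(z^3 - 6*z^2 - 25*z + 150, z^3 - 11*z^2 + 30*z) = z^2 - 11*z + 30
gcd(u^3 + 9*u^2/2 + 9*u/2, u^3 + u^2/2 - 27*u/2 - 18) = u^2 + 9*u/2 + 9/2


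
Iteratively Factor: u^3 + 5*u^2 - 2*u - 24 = (u + 4)*(u^2 + u - 6) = (u - 2)*(u + 4)*(u + 3)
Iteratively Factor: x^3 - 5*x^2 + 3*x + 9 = (x + 1)*(x^2 - 6*x + 9) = (x - 3)*(x + 1)*(x - 3)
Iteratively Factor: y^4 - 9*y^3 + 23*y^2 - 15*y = (y - 3)*(y^3 - 6*y^2 + 5*y) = (y - 5)*(y - 3)*(y^2 - y) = y*(y - 5)*(y - 3)*(y - 1)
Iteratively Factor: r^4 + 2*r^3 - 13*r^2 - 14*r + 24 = (r - 3)*(r^3 + 5*r^2 + 2*r - 8) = (r - 3)*(r + 2)*(r^2 + 3*r - 4) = (r - 3)*(r + 2)*(r + 4)*(r - 1)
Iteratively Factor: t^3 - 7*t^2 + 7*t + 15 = (t + 1)*(t^2 - 8*t + 15) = (t - 3)*(t + 1)*(t - 5)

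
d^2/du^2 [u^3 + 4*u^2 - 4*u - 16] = 6*u + 8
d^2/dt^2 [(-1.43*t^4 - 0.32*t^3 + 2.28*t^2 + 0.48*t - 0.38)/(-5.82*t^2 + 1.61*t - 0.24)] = (96.8750640000001*t^6 - 80.396316*t^5 + 34.2247619999999*t^4 - 83.321456*t^3 + 96.583824*t^2 - 17.23068*t + 0.274828)/(197.137368*t^6 - 163.603692*t^5 + 69.646194*t^4 - 17.666369*t^3 + 2.872008*t^2 - 0.278208*t + 0.013824)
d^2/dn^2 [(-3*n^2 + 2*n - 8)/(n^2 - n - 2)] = 2*(-n^3 - 42*n^2 + 36*n - 40)/(n^6 - 3*n^5 - 3*n^4 + 11*n^3 + 6*n^2 - 12*n - 8)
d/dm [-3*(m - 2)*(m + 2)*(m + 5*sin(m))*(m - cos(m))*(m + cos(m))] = -15*m^4*cos(m) - 15*m^4 - 60*m^3*sin(m) - 3*m^3*sin(2*m) + 255*m^2*cos(m)/4 + 9*m^2*cos(2*m)/2 + 45*m^2*cos(3*m)/4 + 81*m^2/2 + 255*m*sin(m)/2 + 12*m*sin(2*m) + 15*m*sin(3*m)/2 - 15*cos(m) - 6*cos(2*m) - 45*cos(3*m) - 6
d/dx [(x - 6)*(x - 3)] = 2*x - 9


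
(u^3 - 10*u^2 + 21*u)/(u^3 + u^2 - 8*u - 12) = u*(u - 7)/(u^2 + 4*u + 4)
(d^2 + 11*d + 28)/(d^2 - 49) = (d + 4)/(d - 7)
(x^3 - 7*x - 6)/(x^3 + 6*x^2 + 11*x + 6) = (x - 3)/(x + 3)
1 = 1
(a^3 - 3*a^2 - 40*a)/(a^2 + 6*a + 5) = a*(a - 8)/(a + 1)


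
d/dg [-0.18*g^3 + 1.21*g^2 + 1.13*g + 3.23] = -0.54*g^2 + 2.42*g + 1.13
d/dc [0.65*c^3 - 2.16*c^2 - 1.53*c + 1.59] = 1.95*c^2 - 4.32*c - 1.53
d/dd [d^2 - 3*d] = 2*d - 3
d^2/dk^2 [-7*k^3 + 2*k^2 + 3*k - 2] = 4 - 42*k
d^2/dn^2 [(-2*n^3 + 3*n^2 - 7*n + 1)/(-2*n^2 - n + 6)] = 2*(60*n^3 - 156*n^2 + 462*n - 79)/(8*n^6 + 12*n^5 - 66*n^4 - 71*n^3 + 198*n^2 + 108*n - 216)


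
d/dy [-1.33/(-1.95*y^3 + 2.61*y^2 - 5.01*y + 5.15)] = (-7.7805*y^2 + 6.9426*y - 6.6633)/(1.95*y^3 - 2.61*y^2 + 5.01*y - 5.15)^2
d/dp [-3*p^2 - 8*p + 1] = -6*p - 8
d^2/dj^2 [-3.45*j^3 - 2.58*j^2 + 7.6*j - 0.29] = -20.7*j - 5.16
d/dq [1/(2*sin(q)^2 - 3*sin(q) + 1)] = (3 - 4*sin(q))*cos(q)/(2*sin(q)^2 - 3*sin(q) + 1)^2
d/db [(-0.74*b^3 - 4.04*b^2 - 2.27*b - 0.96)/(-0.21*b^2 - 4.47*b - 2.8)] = (0.1554*b^4 + 6.6156*b^3 + 23.7981*b^2 + 22.2208*b + 2.0648)/(0.0441*b^4 + 1.8774*b^3 + 21.1569*b^2 + 25.032*b + 7.84)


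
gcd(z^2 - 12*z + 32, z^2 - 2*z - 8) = z - 4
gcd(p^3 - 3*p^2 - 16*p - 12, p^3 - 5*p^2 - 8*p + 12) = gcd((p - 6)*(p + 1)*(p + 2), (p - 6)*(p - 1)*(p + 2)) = p^2 - 4*p - 12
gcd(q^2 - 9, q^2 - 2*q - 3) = q - 3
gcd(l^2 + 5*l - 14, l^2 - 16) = 1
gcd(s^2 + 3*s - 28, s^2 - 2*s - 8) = s - 4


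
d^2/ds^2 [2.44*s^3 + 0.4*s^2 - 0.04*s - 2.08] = 14.64*s + 0.8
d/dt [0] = 0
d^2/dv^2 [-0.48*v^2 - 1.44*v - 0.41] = -0.960000000000000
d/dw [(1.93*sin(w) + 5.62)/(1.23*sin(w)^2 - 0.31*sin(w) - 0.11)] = (-2.3739*sin(w)^2 - 13.8252*sin(w) + 1.5299)*cos(w)/(1.5129*sin(w)^4 - 0.7626*sin(w)^3 - 0.1745*sin(w)^2 + 0.0682*sin(w) + 0.0121)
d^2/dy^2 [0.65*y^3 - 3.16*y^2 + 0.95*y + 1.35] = 3.9*y - 6.32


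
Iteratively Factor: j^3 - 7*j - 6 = (j - 3)*(j^2 + 3*j + 2) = (j - 3)*(j + 2)*(j + 1)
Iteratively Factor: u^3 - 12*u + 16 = (u + 4)*(u^2 - 4*u + 4) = (u - 2)*(u + 4)*(u - 2)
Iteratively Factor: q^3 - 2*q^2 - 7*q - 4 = (q + 1)*(q^2 - 3*q - 4) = (q + 1)^2*(q - 4)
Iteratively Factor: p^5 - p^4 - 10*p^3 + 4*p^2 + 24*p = (p + 2)*(p^4 - 3*p^3 - 4*p^2 + 12*p) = (p - 2)*(p + 2)*(p^3 - p^2 - 6*p) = p*(p - 2)*(p + 2)*(p^2 - p - 6) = p*(p - 2)*(p + 2)^2*(p - 3)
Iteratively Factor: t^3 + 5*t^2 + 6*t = (t + 3)*(t^2 + 2*t) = t*(t + 3)*(t + 2)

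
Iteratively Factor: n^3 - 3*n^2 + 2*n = (n - 2)*(n^2 - n) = n*(n - 2)*(n - 1)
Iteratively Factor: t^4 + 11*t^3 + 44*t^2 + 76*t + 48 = (t + 2)*(t^3 + 9*t^2 + 26*t + 24) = (t + 2)*(t + 4)*(t^2 + 5*t + 6) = (t + 2)^2*(t + 4)*(t + 3)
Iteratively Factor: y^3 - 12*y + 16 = (y + 4)*(y^2 - 4*y + 4) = (y - 2)*(y + 4)*(y - 2)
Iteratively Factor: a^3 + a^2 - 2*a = (a - 1)*(a^2 + 2*a) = a*(a - 1)*(a + 2)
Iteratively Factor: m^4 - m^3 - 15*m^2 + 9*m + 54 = (m + 3)*(m^3 - 4*m^2 - 3*m + 18) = (m - 3)*(m + 3)*(m^2 - m - 6) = (m - 3)*(m + 2)*(m + 3)*(m - 3)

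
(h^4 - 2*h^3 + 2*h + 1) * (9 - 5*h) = -5*h^5 + 19*h^4 - 18*h^3 - 10*h^2 + 13*h + 9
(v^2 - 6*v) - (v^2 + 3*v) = -9*v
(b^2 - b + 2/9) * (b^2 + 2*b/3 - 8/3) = b^4 - b^3/3 - 28*b^2/9 + 76*b/27 - 16/27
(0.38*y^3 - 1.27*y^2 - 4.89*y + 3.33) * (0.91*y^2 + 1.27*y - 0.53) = 0.3458*y^5 - 0.6731*y^4 - 6.2642*y^3 - 2.5069*y^2 + 6.8208*y - 1.7649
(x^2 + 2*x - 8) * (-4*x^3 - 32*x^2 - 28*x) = -4*x^5 - 40*x^4 - 60*x^3 + 200*x^2 + 224*x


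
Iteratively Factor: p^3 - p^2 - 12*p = (p + 3)*(p^2 - 4*p) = p*(p + 3)*(p - 4)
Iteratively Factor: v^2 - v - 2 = (v - 2)*(v + 1)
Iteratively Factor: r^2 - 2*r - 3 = (r + 1)*(r - 3)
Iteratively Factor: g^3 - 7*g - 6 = (g + 2)*(g^2 - 2*g - 3) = (g - 3)*(g + 2)*(g + 1)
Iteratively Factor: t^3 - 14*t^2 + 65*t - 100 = (t - 5)*(t^2 - 9*t + 20) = (t - 5)^2*(t - 4)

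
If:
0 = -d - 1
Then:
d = -1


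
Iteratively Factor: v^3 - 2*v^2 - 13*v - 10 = (v + 2)*(v^2 - 4*v - 5) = (v + 1)*(v + 2)*(v - 5)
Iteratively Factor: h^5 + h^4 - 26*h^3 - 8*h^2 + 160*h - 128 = (h - 4)*(h^4 + 5*h^3 - 6*h^2 - 32*h + 32) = (h - 4)*(h + 4)*(h^3 + h^2 - 10*h + 8) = (h - 4)*(h + 4)^2*(h^2 - 3*h + 2) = (h - 4)*(h - 2)*(h + 4)^2*(h - 1)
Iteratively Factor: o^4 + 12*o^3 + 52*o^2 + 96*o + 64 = (o + 4)*(o^3 + 8*o^2 + 20*o + 16) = (o + 4)^2*(o^2 + 4*o + 4) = (o + 2)*(o + 4)^2*(o + 2)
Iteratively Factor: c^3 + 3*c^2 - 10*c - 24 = (c + 2)*(c^2 + c - 12) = (c + 2)*(c + 4)*(c - 3)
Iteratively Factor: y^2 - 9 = (y + 3)*(y - 3)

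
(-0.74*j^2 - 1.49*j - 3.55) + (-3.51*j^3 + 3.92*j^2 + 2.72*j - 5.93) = -3.51*j^3 + 3.18*j^2 + 1.23*j - 9.48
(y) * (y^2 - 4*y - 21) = y^3 - 4*y^2 - 21*y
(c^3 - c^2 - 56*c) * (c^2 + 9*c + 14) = c^5 + 8*c^4 - 51*c^3 - 518*c^2 - 784*c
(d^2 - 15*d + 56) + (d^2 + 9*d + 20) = 2*d^2 - 6*d + 76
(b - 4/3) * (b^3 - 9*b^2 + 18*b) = b^4 - 31*b^3/3 + 30*b^2 - 24*b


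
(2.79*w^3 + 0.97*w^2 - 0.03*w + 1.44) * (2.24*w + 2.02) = 6.2496*w^4 + 7.8086*w^3 + 1.8922*w^2 + 3.165*w + 2.9088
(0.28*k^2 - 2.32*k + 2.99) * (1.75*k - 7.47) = 0.49*k^3 - 6.1516*k^2 + 22.5629*k - 22.3353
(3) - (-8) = 11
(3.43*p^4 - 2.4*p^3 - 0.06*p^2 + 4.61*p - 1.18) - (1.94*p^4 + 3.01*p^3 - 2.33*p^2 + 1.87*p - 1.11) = 1.49*p^4 - 5.41*p^3 + 2.27*p^2 + 2.74*p - 0.0699999999999998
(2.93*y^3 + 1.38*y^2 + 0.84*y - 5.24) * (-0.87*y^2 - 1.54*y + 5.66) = -2.5491*y^5 - 5.7128*y^4 + 13.7278*y^3 + 11.076*y^2 + 12.824*y - 29.6584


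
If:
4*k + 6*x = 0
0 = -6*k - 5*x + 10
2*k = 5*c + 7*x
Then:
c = 5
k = 15/4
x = -5/2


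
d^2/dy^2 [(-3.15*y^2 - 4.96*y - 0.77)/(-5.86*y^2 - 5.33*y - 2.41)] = (143.875892*y^3 - 108.268188*y^2 - 275.98842*y - 68.833444)/(201.230056*y^6 + 549.090204*y^5 + 747.70377*y^4 + 603.060185*y^3 + 307.502745*y^2 + 92.871519*y + 13.997521)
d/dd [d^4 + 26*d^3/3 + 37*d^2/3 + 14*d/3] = 4*d^3 + 26*d^2 + 74*d/3 + 14/3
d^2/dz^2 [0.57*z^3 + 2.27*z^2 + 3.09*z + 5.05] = 3.42*z + 4.54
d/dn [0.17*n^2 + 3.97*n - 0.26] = 0.34*n + 3.97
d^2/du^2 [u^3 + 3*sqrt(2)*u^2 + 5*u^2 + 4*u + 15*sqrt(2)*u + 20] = 6*u + 6*sqrt(2) + 10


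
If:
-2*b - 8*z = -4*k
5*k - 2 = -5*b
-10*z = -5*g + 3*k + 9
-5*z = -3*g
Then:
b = 632/255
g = -47/17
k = -106/51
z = -141/85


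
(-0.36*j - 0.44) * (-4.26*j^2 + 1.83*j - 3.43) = 1.5336*j^3 + 1.2156*j^2 + 0.4296*j + 1.5092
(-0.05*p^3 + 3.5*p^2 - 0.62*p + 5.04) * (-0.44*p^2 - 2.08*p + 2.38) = 0.022*p^5 - 1.436*p^4 - 7.1262*p^3 + 7.402*p^2 - 11.9588*p + 11.9952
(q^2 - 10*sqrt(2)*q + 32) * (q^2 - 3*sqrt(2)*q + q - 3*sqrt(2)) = q^4 - 13*sqrt(2)*q^3 + q^3 - 13*sqrt(2)*q^2 + 92*q^2 - 96*sqrt(2)*q + 92*q - 96*sqrt(2)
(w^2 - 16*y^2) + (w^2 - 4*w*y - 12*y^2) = 2*w^2 - 4*w*y - 28*y^2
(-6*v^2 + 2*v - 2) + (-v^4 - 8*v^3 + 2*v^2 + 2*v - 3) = -v^4 - 8*v^3 - 4*v^2 + 4*v - 5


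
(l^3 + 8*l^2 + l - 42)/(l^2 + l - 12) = (l^3 + 8*l^2 + l - 42)/(l^2 + l - 12)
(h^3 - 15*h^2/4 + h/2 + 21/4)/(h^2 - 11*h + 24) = (4*h^2 - 3*h - 7)/(4*(h - 8))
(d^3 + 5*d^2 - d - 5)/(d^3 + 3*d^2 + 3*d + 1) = (d^2 + 4*d - 5)/(d^2 + 2*d + 1)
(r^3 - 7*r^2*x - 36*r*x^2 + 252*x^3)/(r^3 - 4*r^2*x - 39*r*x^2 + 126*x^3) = (-r + 6*x)/(-r + 3*x)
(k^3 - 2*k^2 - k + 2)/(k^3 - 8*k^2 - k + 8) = (k - 2)/(k - 8)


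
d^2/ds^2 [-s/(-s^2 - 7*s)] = 2/(s^3 + 21*s^2 + 147*s + 343)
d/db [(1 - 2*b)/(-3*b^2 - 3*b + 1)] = (-6*b^2 + 6*b + 1)/(9*b^4 + 18*b^3 + 3*b^2 - 6*b + 1)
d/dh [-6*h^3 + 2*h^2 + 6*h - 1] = -18*h^2 + 4*h + 6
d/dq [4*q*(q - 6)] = 8*q - 24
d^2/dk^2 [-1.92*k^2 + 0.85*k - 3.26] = -3.84000000000000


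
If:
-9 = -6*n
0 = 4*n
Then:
No Solution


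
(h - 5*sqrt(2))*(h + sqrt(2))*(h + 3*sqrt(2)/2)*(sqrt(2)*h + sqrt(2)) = sqrt(2)*h^4 - 5*h^3 + sqrt(2)*h^3 - 22*sqrt(2)*h^2 - 5*h^2 - 22*sqrt(2)*h - 30*h - 30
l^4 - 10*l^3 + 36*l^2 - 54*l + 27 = (l - 3)^3*(l - 1)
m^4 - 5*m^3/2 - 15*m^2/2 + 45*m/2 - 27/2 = (m - 3)*(m - 3/2)*(m - 1)*(m + 3)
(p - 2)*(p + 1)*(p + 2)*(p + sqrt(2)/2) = p^4 + sqrt(2)*p^3/2 + p^3 - 4*p^2 + sqrt(2)*p^2/2 - 4*p - 2*sqrt(2)*p - 2*sqrt(2)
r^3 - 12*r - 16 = (r - 4)*(r + 2)^2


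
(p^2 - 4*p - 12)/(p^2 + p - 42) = (p + 2)/(p + 7)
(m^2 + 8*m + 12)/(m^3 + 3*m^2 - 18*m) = (m + 2)/(m*(m - 3))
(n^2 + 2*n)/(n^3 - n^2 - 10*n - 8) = n/(n^2 - 3*n - 4)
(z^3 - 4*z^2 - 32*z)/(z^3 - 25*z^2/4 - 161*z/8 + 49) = 8*z*(z + 4)/(8*z^2 + 14*z - 49)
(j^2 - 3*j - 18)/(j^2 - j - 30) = (j + 3)/(j + 5)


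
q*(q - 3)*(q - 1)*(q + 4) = q^4 - 13*q^2 + 12*q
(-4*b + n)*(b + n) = -4*b^2 - 3*b*n + n^2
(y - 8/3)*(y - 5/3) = y^2 - 13*y/3 + 40/9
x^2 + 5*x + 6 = (x + 2)*(x + 3)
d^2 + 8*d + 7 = (d + 1)*(d + 7)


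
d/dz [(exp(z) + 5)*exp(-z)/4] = -5*exp(-z)/4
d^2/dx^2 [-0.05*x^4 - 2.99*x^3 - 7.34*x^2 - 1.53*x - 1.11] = -0.6*x^2 - 17.94*x - 14.68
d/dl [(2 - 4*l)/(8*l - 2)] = -2/(4*l - 1)^2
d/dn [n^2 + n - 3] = 2*n + 1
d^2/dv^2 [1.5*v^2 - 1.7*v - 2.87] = 3.00000000000000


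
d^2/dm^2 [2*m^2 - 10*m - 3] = 4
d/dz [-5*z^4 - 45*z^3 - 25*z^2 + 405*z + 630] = -20*z^3 - 135*z^2 - 50*z + 405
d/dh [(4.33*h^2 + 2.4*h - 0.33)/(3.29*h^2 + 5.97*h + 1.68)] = (17.9541*h^2 + 16.7202*h + 6.0021)/(10.8241*h^4 + 39.2826*h^3 + 46.6953*h^2 + 20.0592*h + 2.8224)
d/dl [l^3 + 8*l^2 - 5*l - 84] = 3*l^2 + 16*l - 5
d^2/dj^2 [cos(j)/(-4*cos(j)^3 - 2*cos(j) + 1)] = (-8*(6*cos(j)^2 + 1)^2*sin(j)^2*cos(j) + 2*(-30*sin(j)^4 + 39*sin(j)^2 - 7)*(5*cos(j) + cos(3*j) - 1) + (5*cos(j) + cos(3*j) - 1)^2*cos(j))/(5*cos(j) + cos(3*j) - 1)^3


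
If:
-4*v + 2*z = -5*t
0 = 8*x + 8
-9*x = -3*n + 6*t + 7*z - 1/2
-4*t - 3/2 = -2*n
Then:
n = 8*v/5 - 83/140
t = 4*v/5 - 47/70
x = -1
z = 47/28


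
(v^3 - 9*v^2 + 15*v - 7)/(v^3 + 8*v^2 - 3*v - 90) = (v^3 - 9*v^2 + 15*v - 7)/(v^3 + 8*v^2 - 3*v - 90)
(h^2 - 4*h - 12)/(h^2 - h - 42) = (-h^2 + 4*h + 12)/(-h^2 + h + 42)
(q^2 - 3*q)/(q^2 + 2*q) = (q - 3)/(q + 2)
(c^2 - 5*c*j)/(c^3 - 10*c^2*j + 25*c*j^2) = 1/(c - 5*j)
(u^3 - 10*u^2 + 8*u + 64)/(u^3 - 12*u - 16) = (u - 8)/(u + 2)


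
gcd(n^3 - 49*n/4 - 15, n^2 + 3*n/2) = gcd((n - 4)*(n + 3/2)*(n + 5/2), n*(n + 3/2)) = n + 3/2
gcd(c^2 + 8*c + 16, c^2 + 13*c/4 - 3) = c + 4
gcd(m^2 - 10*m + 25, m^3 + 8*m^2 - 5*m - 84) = 1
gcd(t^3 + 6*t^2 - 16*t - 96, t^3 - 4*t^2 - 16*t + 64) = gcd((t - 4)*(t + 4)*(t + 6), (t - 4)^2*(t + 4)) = t^2 - 16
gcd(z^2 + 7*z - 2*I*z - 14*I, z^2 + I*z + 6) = z - 2*I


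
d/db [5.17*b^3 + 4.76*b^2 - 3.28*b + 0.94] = 15.51*b^2 + 9.52*b - 3.28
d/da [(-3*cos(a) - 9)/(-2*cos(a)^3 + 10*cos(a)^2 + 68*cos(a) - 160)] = 3*(cos(a)^3 + 2*cos(a)^2 - 15*cos(a) - 91)*sin(a)/((cos(a) - 8)^2*(cos(a) - 2)^2*(cos(a) + 5)^2)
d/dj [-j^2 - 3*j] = -2*j - 3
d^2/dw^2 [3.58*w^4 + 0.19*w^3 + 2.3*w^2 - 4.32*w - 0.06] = 42.96*w^2 + 1.14*w + 4.6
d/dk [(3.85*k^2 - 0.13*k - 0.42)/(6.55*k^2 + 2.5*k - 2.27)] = (10.4765*k^2 - 11.977*k + 1.3451)/(42.9025*k^4 + 32.75*k^3 - 23.487*k^2 - 11.35*k + 5.1529)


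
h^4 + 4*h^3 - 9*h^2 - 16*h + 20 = (h - 2)*(h - 1)*(h + 2)*(h + 5)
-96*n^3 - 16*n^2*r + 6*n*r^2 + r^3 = (-4*n + r)*(4*n + r)*(6*n + r)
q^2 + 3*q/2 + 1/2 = (q + 1/2)*(q + 1)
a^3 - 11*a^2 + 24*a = a*(a - 8)*(a - 3)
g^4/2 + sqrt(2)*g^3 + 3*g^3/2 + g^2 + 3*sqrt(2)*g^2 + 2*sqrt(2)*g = g*(g/2 + sqrt(2))*(g + 1)*(g + 2)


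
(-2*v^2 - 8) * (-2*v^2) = 4*v^4 + 16*v^2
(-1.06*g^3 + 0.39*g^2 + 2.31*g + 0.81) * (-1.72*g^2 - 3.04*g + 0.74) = 1.8232*g^5 + 2.5516*g^4 - 5.9432*g^3 - 8.127*g^2 - 0.753*g + 0.5994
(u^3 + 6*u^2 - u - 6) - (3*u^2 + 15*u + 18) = u^3 + 3*u^2 - 16*u - 24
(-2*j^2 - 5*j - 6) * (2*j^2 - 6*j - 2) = -4*j^4 + 2*j^3 + 22*j^2 + 46*j + 12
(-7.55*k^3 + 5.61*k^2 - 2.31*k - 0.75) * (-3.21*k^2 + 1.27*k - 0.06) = 24.2355*k^5 - 27.5966*k^4 + 14.9928*k^3 - 0.8628*k^2 - 0.8139*k + 0.045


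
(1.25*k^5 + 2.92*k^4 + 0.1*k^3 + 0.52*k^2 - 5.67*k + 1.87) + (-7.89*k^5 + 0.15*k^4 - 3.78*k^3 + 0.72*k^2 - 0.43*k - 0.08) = -6.64*k^5 + 3.07*k^4 - 3.68*k^3 + 1.24*k^2 - 6.1*k + 1.79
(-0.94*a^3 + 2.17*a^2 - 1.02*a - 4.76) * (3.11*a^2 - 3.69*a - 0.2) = -2.9234*a^5 + 10.2173*a^4 - 10.9915*a^3 - 11.4738*a^2 + 17.7684*a + 0.952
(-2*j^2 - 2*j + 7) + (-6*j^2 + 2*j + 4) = 11 - 8*j^2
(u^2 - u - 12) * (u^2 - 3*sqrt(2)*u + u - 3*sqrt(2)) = u^4 - 3*sqrt(2)*u^3 - 13*u^2 - 12*u + 39*sqrt(2)*u + 36*sqrt(2)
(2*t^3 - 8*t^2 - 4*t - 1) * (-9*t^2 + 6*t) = -18*t^5 + 84*t^4 - 12*t^3 - 15*t^2 - 6*t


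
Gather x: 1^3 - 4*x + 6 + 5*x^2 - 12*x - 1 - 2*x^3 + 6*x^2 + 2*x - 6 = -2*x^3 + 11*x^2 - 14*x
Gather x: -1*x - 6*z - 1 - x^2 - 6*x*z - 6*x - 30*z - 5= -x^2 + x*(-6*z - 7) - 36*z - 6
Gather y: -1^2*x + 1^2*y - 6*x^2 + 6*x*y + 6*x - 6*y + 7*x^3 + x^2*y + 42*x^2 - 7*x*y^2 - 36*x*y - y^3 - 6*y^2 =7*x^3 + 36*x^2 + 5*x - y^3 + y^2*(-7*x - 6) + y*(x^2 - 30*x - 5)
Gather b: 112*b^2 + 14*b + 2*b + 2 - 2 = 112*b^2 + 16*b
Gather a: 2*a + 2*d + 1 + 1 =2*a + 2*d + 2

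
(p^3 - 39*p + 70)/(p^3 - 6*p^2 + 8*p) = (p^2 + 2*p - 35)/(p*(p - 4))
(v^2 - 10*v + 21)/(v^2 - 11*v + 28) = (v - 3)/(v - 4)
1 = 1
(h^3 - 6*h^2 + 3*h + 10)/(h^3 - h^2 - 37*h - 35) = (h^2 - 7*h + 10)/(h^2 - 2*h - 35)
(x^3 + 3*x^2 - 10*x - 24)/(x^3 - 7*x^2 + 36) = (x + 4)/(x - 6)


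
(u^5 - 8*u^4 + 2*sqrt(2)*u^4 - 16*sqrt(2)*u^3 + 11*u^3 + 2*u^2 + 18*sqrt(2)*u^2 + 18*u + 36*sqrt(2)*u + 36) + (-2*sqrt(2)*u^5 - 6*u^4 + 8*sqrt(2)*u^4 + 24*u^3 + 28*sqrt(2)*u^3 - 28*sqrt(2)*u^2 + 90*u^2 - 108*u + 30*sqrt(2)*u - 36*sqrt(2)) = -2*sqrt(2)*u^5 + u^5 - 14*u^4 + 10*sqrt(2)*u^4 + 12*sqrt(2)*u^3 + 35*u^3 - 10*sqrt(2)*u^2 + 92*u^2 - 90*u + 66*sqrt(2)*u - 36*sqrt(2) + 36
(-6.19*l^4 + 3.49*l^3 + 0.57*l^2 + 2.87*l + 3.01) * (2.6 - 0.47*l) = 2.9093*l^5 - 17.7343*l^4 + 8.8061*l^3 + 0.1331*l^2 + 6.0473*l + 7.826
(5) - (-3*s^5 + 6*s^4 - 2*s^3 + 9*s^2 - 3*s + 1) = 3*s^5 - 6*s^4 + 2*s^3 - 9*s^2 + 3*s + 4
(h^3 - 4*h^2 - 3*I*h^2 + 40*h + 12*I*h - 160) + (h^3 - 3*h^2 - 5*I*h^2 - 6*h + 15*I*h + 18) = 2*h^3 - 7*h^2 - 8*I*h^2 + 34*h + 27*I*h - 142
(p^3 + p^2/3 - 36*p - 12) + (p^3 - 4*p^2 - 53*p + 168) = 2*p^3 - 11*p^2/3 - 89*p + 156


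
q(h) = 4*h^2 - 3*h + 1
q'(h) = 8*h - 3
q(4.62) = 72.52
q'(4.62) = 33.96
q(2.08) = 12.07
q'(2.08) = 13.64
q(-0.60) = 4.24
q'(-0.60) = -7.80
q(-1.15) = 9.74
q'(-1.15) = -12.20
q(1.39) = 4.56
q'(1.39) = 8.12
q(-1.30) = 11.66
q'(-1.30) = -13.40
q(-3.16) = 50.42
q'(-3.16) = -28.28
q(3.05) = 29.06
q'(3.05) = 21.40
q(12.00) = 541.00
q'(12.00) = 93.00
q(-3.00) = 46.00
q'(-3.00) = -27.00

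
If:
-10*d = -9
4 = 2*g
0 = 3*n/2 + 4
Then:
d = 9/10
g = 2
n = -8/3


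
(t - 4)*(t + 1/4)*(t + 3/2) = t^3 - 9*t^2/4 - 53*t/8 - 3/2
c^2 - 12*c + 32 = (c - 8)*(c - 4)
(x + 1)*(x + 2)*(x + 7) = x^3 + 10*x^2 + 23*x + 14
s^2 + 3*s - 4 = (s - 1)*(s + 4)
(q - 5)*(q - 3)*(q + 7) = q^3 - q^2 - 41*q + 105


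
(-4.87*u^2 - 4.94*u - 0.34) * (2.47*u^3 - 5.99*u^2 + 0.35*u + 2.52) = -12.0289*u^5 + 16.9695*u^4 + 27.0463*u^3 - 11.9648*u^2 - 12.5678*u - 0.8568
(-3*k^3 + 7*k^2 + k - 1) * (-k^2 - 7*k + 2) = 3*k^5 + 14*k^4 - 56*k^3 + 8*k^2 + 9*k - 2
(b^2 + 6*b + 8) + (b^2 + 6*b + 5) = 2*b^2 + 12*b + 13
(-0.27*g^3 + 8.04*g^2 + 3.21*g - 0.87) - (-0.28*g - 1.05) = -0.27*g^3 + 8.04*g^2 + 3.49*g + 0.18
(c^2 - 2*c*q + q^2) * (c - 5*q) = c^3 - 7*c^2*q + 11*c*q^2 - 5*q^3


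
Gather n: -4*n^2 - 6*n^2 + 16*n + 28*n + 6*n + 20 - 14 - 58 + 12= -10*n^2 + 50*n - 40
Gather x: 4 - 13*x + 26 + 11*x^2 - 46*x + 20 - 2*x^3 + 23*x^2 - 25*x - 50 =-2*x^3 + 34*x^2 - 84*x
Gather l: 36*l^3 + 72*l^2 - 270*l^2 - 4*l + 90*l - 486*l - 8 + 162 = 36*l^3 - 198*l^2 - 400*l + 154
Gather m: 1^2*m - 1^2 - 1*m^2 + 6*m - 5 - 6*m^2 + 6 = -7*m^2 + 7*m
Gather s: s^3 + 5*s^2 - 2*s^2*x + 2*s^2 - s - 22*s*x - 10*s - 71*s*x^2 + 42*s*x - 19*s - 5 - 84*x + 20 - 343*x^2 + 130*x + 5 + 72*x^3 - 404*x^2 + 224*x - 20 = s^3 + s^2*(7 - 2*x) + s*(-71*x^2 + 20*x - 30) + 72*x^3 - 747*x^2 + 270*x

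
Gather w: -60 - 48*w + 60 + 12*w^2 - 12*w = 12*w^2 - 60*w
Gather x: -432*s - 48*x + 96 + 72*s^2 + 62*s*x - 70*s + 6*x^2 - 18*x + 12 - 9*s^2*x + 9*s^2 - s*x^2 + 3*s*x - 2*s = 81*s^2 - 504*s + x^2*(6 - s) + x*(-9*s^2 + 65*s - 66) + 108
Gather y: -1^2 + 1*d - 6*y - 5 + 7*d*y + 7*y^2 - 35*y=d + 7*y^2 + y*(7*d - 41) - 6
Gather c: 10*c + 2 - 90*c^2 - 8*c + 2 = -90*c^2 + 2*c + 4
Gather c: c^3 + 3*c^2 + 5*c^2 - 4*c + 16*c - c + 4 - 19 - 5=c^3 + 8*c^2 + 11*c - 20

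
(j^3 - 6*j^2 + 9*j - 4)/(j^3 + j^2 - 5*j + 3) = (j - 4)/(j + 3)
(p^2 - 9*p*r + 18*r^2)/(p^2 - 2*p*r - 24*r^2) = (p - 3*r)/(p + 4*r)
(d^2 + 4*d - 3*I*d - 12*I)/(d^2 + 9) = (d + 4)/(d + 3*I)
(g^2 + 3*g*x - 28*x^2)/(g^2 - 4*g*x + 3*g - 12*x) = (g + 7*x)/(g + 3)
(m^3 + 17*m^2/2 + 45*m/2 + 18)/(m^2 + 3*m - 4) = (2*m^2 + 9*m + 9)/(2*(m - 1))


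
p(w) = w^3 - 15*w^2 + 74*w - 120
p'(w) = 3*w^2 - 30*w + 74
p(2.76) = -9.00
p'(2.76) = 14.05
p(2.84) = -7.92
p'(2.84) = 13.00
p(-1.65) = -287.43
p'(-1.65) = 131.67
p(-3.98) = -715.17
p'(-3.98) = 240.92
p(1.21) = -50.65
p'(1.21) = 42.09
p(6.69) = 3.14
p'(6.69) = 7.57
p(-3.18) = -539.16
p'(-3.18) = 199.74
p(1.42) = -42.30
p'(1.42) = 37.45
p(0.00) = -120.00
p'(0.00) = 74.00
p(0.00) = -120.00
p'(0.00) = 74.00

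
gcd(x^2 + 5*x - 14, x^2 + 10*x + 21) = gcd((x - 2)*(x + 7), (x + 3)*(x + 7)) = x + 7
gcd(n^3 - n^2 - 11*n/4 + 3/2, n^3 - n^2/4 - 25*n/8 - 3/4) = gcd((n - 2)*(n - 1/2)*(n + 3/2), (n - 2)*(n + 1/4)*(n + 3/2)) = n^2 - n/2 - 3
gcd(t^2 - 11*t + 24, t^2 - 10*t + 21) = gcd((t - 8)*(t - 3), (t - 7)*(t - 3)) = t - 3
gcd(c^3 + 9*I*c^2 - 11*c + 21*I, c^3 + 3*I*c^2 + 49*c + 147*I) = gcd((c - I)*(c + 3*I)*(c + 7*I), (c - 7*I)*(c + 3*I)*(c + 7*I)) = c^2 + 10*I*c - 21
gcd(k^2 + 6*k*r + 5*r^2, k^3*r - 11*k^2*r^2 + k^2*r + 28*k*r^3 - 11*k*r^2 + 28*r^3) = 1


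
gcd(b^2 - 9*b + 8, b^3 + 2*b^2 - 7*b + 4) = b - 1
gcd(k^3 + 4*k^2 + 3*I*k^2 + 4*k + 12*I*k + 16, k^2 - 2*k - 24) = k + 4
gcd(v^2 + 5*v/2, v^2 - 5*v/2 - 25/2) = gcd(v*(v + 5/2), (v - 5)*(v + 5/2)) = v + 5/2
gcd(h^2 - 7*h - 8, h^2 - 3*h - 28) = 1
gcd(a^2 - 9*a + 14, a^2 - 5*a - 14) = a - 7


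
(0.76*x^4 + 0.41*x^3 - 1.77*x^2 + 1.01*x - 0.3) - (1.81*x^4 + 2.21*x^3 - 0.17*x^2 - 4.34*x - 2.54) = -1.05*x^4 - 1.8*x^3 - 1.6*x^2 + 5.35*x + 2.24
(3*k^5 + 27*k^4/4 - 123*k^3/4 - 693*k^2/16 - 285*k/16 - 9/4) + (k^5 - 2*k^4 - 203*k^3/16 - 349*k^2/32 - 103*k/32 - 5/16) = 4*k^5 + 19*k^4/4 - 695*k^3/16 - 1735*k^2/32 - 673*k/32 - 41/16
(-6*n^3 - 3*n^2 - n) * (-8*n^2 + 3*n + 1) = 48*n^5 + 6*n^4 - 7*n^3 - 6*n^2 - n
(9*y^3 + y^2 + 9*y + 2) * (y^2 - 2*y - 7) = 9*y^5 - 17*y^4 - 56*y^3 - 23*y^2 - 67*y - 14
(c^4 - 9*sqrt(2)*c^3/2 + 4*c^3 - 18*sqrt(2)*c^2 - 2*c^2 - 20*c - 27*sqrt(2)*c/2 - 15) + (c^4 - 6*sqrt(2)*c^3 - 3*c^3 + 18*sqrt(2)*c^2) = 2*c^4 - 21*sqrt(2)*c^3/2 + c^3 - 2*c^2 - 20*c - 27*sqrt(2)*c/2 - 15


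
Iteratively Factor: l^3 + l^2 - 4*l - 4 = (l + 2)*(l^2 - l - 2) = (l + 1)*(l + 2)*(l - 2)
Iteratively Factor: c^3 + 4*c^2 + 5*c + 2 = (c + 1)*(c^2 + 3*c + 2) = (c + 1)^2*(c + 2)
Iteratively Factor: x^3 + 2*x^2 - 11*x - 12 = (x + 4)*(x^2 - 2*x - 3) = (x - 3)*(x + 4)*(x + 1)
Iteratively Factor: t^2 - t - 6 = (t - 3)*(t + 2)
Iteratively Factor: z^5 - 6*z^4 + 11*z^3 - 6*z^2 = (z)*(z^4 - 6*z^3 + 11*z^2 - 6*z) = z*(z - 3)*(z^3 - 3*z^2 + 2*z) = z^2*(z - 3)*(z^2 - 3*z + 2) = z^2*(z - 3)*(z - 1)*(z - 2)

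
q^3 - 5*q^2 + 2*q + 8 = (q - 4)*(q - 2)*(q + 1)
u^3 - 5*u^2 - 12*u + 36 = (u - 6)*(u - 2)*(u + 3)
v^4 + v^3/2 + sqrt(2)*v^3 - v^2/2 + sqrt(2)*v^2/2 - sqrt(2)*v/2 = v*(v - 1/2)*(v + 1)*(v + sqrt(2))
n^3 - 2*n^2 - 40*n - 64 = (n - 8)*(n + 2)*(n + 4)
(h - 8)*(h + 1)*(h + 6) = h^3 - h^2 - 50*h - 48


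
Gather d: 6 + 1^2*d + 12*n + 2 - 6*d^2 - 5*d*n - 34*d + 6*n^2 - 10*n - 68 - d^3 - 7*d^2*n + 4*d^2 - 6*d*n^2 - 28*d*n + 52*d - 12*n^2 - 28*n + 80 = -d^3 + d^2*(-7*n - 2) + d*(-6*n^2 - 33*n + 19) - 6*n^2 - 26*n + 20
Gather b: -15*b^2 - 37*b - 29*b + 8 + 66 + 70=-15*b^2 - 66*b + 144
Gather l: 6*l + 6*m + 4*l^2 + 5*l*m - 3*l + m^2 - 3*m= 4*l^2 + l*(5*m + 3) + m^2 + 3*m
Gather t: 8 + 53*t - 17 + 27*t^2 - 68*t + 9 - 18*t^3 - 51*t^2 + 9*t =-18*t^3 - 24*t^2 - 6*t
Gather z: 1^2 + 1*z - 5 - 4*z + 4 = -3*z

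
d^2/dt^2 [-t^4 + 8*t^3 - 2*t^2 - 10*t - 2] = -12*t^2 + 48*t - 4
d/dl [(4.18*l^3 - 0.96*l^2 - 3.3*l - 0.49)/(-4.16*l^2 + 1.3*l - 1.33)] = (-17.3888*l^4 + 10.868*l^3 - 31.6542*l^2 - 1.5232*l + 5.026)/(17.3056*l^4 - 10.816*l^3 + 12.7556*l^2 - 3.458*l + 1.7689)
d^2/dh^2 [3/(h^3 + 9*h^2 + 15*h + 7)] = 36*(h^2 + 10*h + 27)/(h^7 + 25*h^6 + 237*h^5 + 1061*h^4 + 2339*h^3 + 2667*h^2 + 1519*h + 343)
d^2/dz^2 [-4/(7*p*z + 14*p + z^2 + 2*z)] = 8*(7*p*z + 14*p + z^2 + 2*z - (7*p + 2*z + 2)^2)/(7*p*z + 14*p + z^2 + 2*z)^3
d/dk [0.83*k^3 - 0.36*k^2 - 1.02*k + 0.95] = 2.49*k^2 - 0.72*k - 1.02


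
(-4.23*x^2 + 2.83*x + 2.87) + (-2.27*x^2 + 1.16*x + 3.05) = -6.5*x^2 + 3.99*x + 5.92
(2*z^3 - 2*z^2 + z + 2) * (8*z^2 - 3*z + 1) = 16*z^5 - 22*z^4 + 16*z^3 + 11*z^2 - 5*z + 2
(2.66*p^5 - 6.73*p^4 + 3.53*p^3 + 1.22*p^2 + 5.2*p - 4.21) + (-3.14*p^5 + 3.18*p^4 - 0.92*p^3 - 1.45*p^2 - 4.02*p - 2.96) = -0.48*p^5 - 3.55*p^4 + 2.61*p^3 - 0.23*p^2 + 1.18*p - 7.17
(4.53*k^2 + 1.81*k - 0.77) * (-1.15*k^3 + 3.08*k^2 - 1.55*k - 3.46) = -5.2095*k^5 + 11.8709*k^4 - 0.5612*k^3 - 20.8509*k^2 - 5.0691*k + 2.6642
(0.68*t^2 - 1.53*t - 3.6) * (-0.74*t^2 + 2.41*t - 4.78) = -0.5032*t^4 + 2.771*t^3 - 4.2737*t^2 - 1.3626*t + 17.208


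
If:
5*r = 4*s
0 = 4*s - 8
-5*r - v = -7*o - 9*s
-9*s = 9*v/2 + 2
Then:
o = -130/63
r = 8/5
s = 2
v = -40/9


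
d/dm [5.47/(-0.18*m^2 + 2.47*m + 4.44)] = (1.9692*m - 13.5109)/(-0.18*m^2 + 2.47*m + 4.44)^2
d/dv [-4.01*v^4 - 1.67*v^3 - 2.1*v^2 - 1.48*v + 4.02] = -16.04*v^3 - 5.01*v^2 - 4.2*v - 1.48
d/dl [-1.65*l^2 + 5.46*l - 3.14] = 5.46 - 3.3*l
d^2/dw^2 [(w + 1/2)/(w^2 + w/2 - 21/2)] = 2*((2*w + 1)*(4*w + 1)^2 - 4*(3*w + 1)*(2*w^2 + w - 21))/(2*w^2 + w - 21)^3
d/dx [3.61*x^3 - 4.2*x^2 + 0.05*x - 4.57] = 10.83*x^2 - 8.4*x + 0.05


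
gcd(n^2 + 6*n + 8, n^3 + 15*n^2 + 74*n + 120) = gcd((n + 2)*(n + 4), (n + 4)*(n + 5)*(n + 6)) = n + 4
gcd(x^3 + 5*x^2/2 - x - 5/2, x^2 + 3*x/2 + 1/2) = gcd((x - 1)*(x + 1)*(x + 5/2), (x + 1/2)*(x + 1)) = x + 1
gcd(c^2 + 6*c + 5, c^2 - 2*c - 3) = c + 1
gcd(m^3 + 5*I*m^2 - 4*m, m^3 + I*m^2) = m^2 + I*m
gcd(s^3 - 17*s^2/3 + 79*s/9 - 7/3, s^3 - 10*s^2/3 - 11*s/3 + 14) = s^2 - 16*s/3 + 7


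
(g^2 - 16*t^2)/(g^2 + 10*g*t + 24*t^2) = (g - 4*t)/(g + 6*t)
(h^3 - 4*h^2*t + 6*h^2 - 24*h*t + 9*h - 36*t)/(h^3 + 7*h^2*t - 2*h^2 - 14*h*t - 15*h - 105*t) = (h^2 - 4*h*t + 3*h - 12*t)/(h^2 + 7*h*t - 5*h - 35*t)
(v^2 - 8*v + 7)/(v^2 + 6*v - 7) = (v - 7)/(v + 7)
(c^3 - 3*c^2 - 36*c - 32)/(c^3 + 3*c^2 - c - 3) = (c^2 - 4*c - 32)/(c^2 + 2*c - 3)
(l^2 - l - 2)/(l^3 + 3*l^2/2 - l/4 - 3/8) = 8*(l^2 - l - 2)/(8*l^3 + 12*l^2 - 2*l - 3)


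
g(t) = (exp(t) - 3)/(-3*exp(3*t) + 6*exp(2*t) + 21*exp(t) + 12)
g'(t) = (exp(t) - 3)*(9*exp(3*t) - 12*exp(2*t) - 21*exp(t))/(-3*exp(3*t) + 6*exp(2*t) + 21*exp(t) + 12)^2 + exp(t)/(-3*exp(3*t) + 6*exp(2*t) + 21*exp(t) + 12)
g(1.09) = -0.00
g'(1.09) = 0.06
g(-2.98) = -0.23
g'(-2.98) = 0.02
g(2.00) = -0.01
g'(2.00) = 0.01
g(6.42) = -0.00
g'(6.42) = 0.00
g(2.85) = -0.00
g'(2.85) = 0.00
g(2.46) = -0.00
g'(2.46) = 0.00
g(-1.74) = -0.18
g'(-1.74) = 0.06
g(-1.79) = -0.18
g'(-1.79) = 0.05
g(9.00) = 0.00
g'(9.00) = 0.00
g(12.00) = 0.00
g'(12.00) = 0.00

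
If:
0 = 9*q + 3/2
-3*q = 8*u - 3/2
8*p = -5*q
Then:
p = 5/48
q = -1/6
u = 1/4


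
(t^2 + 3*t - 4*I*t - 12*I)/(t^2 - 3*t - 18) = (t - 4*I)/(t - 6)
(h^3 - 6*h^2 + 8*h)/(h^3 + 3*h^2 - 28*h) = (h - 2)/(h + 7)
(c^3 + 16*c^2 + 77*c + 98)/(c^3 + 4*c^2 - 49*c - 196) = (c^2 + 9*c + 14)/(c^2 - 3*c - 28)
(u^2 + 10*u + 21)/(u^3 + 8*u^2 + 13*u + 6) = (u^2 + 10*u + 21)/(u^3 + 8*u^2 + 13*u + 6)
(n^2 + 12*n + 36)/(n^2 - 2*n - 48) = (n + 6)/(n - 8)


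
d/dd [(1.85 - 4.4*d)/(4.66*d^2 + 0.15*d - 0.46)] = (20.504*d^2 - 17.242*d + 1.7465)/(21.7156*d^4 + 1.398*d^3 - 4.2647*d^2 - 0.138*d + 0.2116)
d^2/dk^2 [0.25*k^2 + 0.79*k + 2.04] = 0.500000000000000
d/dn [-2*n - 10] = -2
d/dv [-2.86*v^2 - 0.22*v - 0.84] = -5.72*v - 0.22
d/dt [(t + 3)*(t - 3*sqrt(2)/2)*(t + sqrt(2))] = 3*t^2 - sqrt(2)*t + 6*t - 3 - 3*sqrt(2)/2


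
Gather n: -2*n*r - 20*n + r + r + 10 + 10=n*(-2*r - 20) + 2*r + 20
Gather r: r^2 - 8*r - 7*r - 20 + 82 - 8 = r^2 - 15*r + 54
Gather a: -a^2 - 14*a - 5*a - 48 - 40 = -a^2 - 19*a - 88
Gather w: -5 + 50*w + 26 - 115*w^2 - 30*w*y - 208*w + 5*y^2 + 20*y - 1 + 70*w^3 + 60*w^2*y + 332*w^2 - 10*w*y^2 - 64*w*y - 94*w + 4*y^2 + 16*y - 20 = 70*w^3 + w^2*(60*y + 217) + w*(-10*y^2 - 94*y - 252) + 9*y^2 + 36*y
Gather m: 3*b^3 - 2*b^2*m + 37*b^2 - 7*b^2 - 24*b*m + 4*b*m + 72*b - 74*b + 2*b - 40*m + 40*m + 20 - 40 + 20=3*b^3 + 30*b^2 + m*(-2*b^2 - 20*b)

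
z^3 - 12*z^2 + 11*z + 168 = (z - 8)*(z - 7)*(z + 3)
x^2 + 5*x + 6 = (x + 2)*(x + 3)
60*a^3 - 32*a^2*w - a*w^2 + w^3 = (-5*a + w)*(-2*a + w)*(6*a + w)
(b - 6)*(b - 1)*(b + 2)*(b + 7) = b^4 + 2*b^3 - 43*b^2 - 44*b + 84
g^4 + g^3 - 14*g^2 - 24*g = g*(g - 4)*(g + 2)*(g + 3)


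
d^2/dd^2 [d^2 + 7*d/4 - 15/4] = 2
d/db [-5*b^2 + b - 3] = 1 - 10*b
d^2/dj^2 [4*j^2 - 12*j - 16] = 8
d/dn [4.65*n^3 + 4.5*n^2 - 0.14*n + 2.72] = 13.95*n^2 + 9.0*n - 0.14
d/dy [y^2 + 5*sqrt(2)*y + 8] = 2*y + 5*sqrt(2)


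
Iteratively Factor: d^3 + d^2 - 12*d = (d + 4)*(d^2 - 3*d) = (d - 3)*(d + 4)*(d)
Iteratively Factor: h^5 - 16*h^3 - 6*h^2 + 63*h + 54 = (h + 1)*(h^4 - h^3 - 15*h^2 + 9*h + 54) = (h + 1)*(h + 3)*(h^3 - 4*h^2 - 3*h + 18) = (h - 3)*(h + 1)*(h + 3)*(h^2 - h - 6) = (h - 3)^2*(h + 1)*(h + 3)*(h + 2)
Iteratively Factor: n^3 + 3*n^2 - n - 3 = (n - 1)*(n^2 + 4*n + 3) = (n - 1)*(n + 3)*(n + 1)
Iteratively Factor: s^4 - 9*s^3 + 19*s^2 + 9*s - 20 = (s + 1)*(s^3 - 10*s^2 + 29*s - 20) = (s - 1)*(s + 1)*(s^2 - 9*s + 20) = (s - 4)*(s - 1)*(s + 1)*(s - 5)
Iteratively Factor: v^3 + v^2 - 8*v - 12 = (v + 2)*(v^2 - v - 6) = (v - 3)*(v + 2)*(v + 2)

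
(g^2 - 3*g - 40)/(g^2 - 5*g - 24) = (g + 5)/(g + 3)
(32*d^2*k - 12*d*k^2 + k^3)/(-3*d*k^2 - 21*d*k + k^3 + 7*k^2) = (-32*d^2 + 12*d*k - k^2)/(3*d*k + 21*d - k^2 - 7*k)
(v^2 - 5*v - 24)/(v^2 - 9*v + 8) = (v + 3)/(v - 1)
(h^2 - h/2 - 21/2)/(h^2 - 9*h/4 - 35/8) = 4*(h + 3)/(4*h + 5)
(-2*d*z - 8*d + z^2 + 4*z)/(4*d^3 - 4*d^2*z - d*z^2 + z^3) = (z + 4)/(-2*d^2 + d*z + z^2)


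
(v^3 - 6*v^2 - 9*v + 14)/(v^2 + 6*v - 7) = (v^2 - 5*v - 14)/(v + 7)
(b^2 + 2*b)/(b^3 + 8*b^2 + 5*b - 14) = b/(b^2 + 6*b - 7)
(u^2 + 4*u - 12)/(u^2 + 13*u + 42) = (u - 2)/(u + 7)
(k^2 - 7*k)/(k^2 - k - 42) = k/(k + 6)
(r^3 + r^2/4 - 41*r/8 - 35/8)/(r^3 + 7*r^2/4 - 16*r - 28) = (2*r^2 - 3*r - 5)/(2*(r^2 - 16))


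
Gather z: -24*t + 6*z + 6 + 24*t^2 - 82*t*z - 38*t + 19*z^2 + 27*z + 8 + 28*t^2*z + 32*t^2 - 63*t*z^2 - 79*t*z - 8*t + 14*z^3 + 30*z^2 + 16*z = 56*t^2 - 70*t + 14*z^3 + z^2*(49 - 63*t) + z*(28*t^2 - 161*t + 49) + 14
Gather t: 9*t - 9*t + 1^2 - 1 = 0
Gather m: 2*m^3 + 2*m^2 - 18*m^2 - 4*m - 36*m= 2*m^3 - 16*m^2 - 40*m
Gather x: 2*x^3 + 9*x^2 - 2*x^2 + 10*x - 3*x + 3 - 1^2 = 2*x^3 + 7*x^2 + 7*x + 2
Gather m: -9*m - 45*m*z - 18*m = m*(-45*z - 27)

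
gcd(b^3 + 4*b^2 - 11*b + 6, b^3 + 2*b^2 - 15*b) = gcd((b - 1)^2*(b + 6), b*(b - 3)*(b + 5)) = 1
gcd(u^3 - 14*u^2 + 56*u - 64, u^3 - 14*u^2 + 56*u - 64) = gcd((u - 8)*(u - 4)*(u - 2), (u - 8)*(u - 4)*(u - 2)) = u^3 - 14*u^2 + 56*u - 64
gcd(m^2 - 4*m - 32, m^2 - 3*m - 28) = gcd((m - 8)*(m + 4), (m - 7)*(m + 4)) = m + 4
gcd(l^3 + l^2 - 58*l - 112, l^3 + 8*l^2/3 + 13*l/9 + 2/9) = l + 2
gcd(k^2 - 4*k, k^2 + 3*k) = k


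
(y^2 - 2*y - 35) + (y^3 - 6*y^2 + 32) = y^3 - 5*y^2 - 2*y - 3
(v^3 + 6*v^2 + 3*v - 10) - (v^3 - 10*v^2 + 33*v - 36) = 16*v^2 - 30*v + 26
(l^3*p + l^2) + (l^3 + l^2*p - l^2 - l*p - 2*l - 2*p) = l^3*p + l^3 + l^2*p - l*p - 2*l - 2*p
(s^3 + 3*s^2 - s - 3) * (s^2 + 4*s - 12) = s^5 + 7*s^4 - s^3 - 43*s^2 + 36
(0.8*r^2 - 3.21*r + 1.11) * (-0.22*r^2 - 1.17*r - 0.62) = -0.176*r^4 - 0.2298*r^3 + 3.0155*r^2 + 0.6915*r - 0.6882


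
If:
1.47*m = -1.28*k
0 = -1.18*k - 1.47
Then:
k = -1.25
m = 1.08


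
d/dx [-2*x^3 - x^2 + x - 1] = -6*x^2 - 2*x + 1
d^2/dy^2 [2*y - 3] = 0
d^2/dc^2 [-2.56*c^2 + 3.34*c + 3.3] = -5.12000000000000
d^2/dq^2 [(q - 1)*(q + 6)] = 2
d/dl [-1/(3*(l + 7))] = 1/(3*(l + 7)^2)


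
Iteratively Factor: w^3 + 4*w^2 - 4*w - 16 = (w - 2)*(w^2 + 6*w + 8) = (w - 2)*(w + 4)*(w + 2)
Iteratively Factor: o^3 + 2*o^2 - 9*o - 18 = (o - 3)*(o^2 + 5*o + 6) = (o - 3)*(o + 2)*(o + 3)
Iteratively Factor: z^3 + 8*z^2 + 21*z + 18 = (z + 2)*(z^2 + 6*z + 9) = (z + 2)*(z + 3)*(z + 3)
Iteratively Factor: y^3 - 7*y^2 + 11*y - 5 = (y - 5)*(y^2 - 2*y + 1) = (y - 5)*(y - 1)*(y - 1)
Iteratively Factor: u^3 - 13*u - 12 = (u - 4)*(u^2 + 4*u + 3) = (u - 4)*(u + 1)*(u + 3)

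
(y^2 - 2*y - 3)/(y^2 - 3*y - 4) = (y - 3)/(y - 4)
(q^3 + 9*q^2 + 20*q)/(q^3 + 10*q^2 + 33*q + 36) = q*(q + 5)/(q^2 + 6*q + 9)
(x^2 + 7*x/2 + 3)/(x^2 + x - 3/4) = 2*(x + 2)/(2*x - 1)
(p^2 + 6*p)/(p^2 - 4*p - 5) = p*(p + 6)/(p^2 - 4*p - 5)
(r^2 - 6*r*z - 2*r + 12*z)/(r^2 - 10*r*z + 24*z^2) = (2 - r)/(-r + 4*z)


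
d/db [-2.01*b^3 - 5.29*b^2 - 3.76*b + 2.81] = -6.03*b^2 - 10.58*b - 3.76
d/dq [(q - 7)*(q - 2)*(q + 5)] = 3*q^2 - 8*q - 31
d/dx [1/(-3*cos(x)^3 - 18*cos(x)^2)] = -(cos(x) + 4)*sin(x)/((cos(x) + 6)^2*cos(x)^3)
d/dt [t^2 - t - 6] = 2*t - 1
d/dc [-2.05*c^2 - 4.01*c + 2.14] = -4.1*c - 4.01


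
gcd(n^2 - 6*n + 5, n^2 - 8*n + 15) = n - 5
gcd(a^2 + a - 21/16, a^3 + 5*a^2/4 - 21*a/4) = 1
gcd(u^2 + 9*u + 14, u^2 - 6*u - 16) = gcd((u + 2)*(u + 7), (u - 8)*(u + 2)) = u + 2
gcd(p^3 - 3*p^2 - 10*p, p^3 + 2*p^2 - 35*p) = p^2 - 5*p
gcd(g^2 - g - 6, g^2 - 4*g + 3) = g - 3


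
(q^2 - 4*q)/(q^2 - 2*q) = (q - 4)/(q - 2)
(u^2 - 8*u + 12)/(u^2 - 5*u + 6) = (u - 6)/(u - 3)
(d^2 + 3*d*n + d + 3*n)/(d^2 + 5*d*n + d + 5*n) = (d + 3*n)/(d + 5*n)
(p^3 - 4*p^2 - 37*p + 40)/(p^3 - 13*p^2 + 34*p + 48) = (p^2 + 4*p - 5)/(p^2 - 5*p - 6)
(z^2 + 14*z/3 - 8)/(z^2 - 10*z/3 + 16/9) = 3*(3*z^2 + 14*z - 24)/(9*z^2 - 30*z + 16)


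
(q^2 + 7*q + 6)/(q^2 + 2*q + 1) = (q + 6)/(q + 1)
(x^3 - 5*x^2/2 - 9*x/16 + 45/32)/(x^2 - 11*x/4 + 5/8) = (16*x^2 - 9)/(4*(4*x - 1))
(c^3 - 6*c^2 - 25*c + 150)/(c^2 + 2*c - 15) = (c^2 - 11*c + 30)/(c - 3)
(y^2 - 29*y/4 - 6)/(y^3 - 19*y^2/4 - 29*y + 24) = (4*y + 3)/(4*y^2 + 13*y - 12)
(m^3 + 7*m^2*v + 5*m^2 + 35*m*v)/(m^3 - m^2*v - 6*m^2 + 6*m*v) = (m^2 + 7*m*v + 5*m + 35*v)/(m^2 - m*v - 6*m + 6*v)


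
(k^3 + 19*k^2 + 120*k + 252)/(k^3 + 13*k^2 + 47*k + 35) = (k^2 + 12*k + 36)/(k^2 + 6*k + 5)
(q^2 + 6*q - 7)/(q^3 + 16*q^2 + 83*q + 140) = (q - 1)/(q^2 + 9*q + 20)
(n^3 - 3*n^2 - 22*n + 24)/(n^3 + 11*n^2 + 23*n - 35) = (n^2 - 2*n - 24)/(n^2 + 12*n + 35)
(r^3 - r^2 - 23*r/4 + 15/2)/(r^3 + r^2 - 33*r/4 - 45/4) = (2*r^2 - 7*r + 6)/(2*r^2 - 3*r - 9)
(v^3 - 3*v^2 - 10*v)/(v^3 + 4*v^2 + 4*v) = (v - 5)/(v + 2)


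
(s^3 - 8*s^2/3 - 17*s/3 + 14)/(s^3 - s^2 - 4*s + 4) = (s^2 - 2*s/3 - 7)/(s^2 + s - 2)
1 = 1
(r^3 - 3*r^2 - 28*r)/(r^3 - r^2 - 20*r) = (r - 7)/(r - 5)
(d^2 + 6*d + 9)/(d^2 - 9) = (d + 3)/(d - 3)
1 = 1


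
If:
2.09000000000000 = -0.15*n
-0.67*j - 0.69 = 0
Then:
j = -1.03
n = -13.93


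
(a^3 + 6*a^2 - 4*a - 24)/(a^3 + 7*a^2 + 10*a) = (a^2 + 4*a - 12)/(a*(a + 5))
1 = 1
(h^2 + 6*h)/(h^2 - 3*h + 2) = h*(h + 6)/(h^2 - 3*h + 2)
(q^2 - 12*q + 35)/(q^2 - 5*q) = (q - 7)/q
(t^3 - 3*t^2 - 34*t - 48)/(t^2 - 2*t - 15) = (t^2 - 6*t - 16)/(t - 5)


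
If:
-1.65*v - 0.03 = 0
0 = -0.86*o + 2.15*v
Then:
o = -0.05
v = -0.02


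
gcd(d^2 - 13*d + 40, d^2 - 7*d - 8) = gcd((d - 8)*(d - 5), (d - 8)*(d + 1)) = d - 8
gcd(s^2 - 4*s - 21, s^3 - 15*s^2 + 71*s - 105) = s - 7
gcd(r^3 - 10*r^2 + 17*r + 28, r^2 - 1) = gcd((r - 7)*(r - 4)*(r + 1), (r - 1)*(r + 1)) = r + 1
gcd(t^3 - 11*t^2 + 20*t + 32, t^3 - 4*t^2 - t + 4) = t^2 - 3*t - 4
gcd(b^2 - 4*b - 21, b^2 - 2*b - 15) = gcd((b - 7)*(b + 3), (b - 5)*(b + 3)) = b + 3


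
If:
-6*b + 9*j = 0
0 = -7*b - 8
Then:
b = -8/7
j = -16/21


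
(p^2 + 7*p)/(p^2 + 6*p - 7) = p/(p - 1)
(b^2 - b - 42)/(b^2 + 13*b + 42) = (b - 7)/(b + 7)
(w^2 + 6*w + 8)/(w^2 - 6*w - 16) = (w + 4)/(w - 8)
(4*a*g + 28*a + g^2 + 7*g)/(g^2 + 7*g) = (4*a + g)/g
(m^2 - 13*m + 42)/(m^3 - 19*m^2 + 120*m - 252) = 1/(m - 6)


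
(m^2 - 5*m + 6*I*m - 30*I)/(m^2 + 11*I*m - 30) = (m - 5)/(m + 5*I)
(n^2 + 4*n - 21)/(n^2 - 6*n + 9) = (n + 7)/(n - 3)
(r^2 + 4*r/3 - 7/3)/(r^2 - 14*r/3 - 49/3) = (r - 1)/(r - 7)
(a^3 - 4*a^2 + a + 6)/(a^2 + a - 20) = (a^3 - 4*a^2 + a + 6)/(a^2 + a - 20)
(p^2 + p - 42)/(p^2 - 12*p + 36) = (p + 7)/(p - 6)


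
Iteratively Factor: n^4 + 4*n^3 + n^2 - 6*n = (n)*(n^3 + 4*n^2 + n - 6) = n*(n - 1)*(n^2 + 5*n + 6) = n*(n - 1)*(n + 2)*(n + 3)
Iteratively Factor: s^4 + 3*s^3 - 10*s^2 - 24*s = (s + 4)*(s^3 - s^2 - 6*s) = (s - 3)*(s + 4)*(s^2 + 2*s) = s*(s - 3)*(s + 4)*(s + 2)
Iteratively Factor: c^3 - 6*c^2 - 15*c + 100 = (c - 5)*(c^2 - c - 20) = (c - 5)*(c + 4)*(c - 5)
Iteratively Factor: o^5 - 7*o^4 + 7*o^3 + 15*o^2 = (o)*(o^4 - 7*o^3 + 7*o^2 + 15*o) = o*(o - 3)*(o^3 - 4*o^2 - 5*o) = o^2*(o - 3)*(o^2 - 4*o - 5) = o^2*(o - 5)*(o - 3)*(o + 1)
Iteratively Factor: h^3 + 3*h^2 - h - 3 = (h - 1)*(h^2 + 4*h + 3) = (h - 1)*(h + 3)*(h + 1)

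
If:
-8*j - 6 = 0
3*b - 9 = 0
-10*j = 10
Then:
No Solution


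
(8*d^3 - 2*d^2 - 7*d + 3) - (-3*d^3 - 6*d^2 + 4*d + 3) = 11*d^3 + 4*d^2 - 11*d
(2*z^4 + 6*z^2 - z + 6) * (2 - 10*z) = -20*z^5 + 4*z^4 - 60*z^3 + 22*z^2 - 62*z + 12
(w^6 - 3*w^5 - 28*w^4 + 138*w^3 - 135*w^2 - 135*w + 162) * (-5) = -5*w^6 + 15*w^5 + 140*w^4 - 690*w^3 + 675*w^2 + 675*w - 810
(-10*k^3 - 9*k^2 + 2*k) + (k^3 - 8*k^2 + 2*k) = -9*k^3 - 17*k^2 + 4*k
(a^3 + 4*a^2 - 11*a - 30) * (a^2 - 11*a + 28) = a^5 - 7*a^4 - 27*a^3 + 203*a^2 + 22*a - 840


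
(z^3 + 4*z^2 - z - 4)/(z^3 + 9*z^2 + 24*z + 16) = (z - 1)/(z + 4)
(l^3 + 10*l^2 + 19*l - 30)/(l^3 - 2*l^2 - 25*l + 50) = (l^2 + 5*l - 6)/(l^2 - 7*l + 10)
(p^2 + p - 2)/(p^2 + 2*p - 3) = (p + 2)/(p + 3)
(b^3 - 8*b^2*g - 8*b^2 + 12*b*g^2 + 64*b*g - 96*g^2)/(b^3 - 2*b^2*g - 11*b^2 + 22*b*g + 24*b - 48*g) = (b - 6*g)/(b - 3)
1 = 1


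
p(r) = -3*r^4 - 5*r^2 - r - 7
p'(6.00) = -2653.00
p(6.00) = -4081.00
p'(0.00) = -1.00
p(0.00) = -7.00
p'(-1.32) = 39.80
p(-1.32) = -23.50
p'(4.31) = -1004.86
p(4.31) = -1139.40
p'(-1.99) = 113.47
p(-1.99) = -71.86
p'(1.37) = -45.56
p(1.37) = -28.32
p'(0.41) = -5.93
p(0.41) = -8.34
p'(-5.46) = 2006.86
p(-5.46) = -2816.79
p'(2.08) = -129.79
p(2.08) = -86.87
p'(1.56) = -62.16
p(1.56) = -38.50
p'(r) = -12*r^3 - 10*r - 1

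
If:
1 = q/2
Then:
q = 2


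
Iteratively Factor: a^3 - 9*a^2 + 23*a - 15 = (a - 1)*(a^2 - 8*a + 15) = (a - 5)*(a - 1)*(a - 3)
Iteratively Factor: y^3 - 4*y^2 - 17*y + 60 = (y + 4)*(y^2 - 8*y + 15) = (y - 5)*(y + 4)*(y - 3)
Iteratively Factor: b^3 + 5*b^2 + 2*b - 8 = (b + 4)*(b^2 + b - 2) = (b - 1)*(b + 4)*(b + 2)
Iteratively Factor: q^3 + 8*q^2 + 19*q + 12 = (q + 1)*(q^2 + 7*q + 12) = (q + 1)*(q + 3)*(q + 4)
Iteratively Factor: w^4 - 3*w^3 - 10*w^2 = (w)*(w^3 - 3*w^2 - 10*w) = w*(w + 2)*(w^2 - 5*w) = w^2*(w + 2)*(w - 5)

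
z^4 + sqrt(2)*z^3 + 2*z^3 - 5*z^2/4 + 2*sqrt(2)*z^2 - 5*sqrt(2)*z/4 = z*(z - 1/2)*(z + 5/2)*(z + sqrt(2))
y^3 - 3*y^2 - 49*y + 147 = (y - 7)*(y - 3)*(y + 7)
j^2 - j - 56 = (j - 8)*(j + 7)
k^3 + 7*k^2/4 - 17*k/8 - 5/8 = (k - 1)*(k + 1/4)*(k + 5/2)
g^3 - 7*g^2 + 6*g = g*(g - 6)*(g - 1)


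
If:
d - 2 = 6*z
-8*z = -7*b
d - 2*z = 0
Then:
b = -4/7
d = -1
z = -1/2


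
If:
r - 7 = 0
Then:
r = 7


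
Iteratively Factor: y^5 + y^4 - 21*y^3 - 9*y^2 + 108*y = (y + 4)*(y^4 - 3*y^3 - 9*y^2 + 27*y) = (y + 3)*(y + 4)*(y^3 - 6*y^2 + 9*y) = (y - 3)*(y + 3)*(y + 4)*(y^2 - 3*y) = (y - 3)^2*(y + 3)*(y + 4)*(y)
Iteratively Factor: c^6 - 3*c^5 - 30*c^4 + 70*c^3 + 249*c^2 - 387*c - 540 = (c - 3)*(c^5 - 30*c^3 - 20*c^2 + 189*c + 180) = (c - 5)*(c - 3)*(c^4 + 5*c^3 - 5*c^2 - 45*c - 36) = (c - 5)*(c - 3)*(c + 1)*(c^3 + 4*c^2 - 9*c - 36) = (c - 5)*(c - 3)*(c + 1)*(c + 3)*(c^2 + c - 12) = (c - 5)*(c - 3)^2*(c + 1)*(c + 3)*(c + 4)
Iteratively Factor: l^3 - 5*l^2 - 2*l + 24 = (l - 3)*(l^2 - 2*l - 8) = (l - 4)*(l - 3)*(l + 2)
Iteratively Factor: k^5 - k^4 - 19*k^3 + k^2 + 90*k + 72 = (k - 4)*(k^4 + 3*k^3 - 7*k^2 - 27*k - 18) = (k - 4)*(k + 3)*(k^3 - 7*k - 6) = (k - 4)*(k + 1)*(k + 3)*(k^2 - k - 6) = (k - 4)*(k - 3)*(k + 1)*(k + 3)*(k + 2)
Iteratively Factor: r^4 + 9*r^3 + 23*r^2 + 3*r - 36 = (r - 1)*(r^3 + 10*r^2 + 33*r + 36) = (r - 1)*(r + 3)*(r^2 + 7*r + 12) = (r - 1)*(r + 3)*(r + 4)*(r + 3)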